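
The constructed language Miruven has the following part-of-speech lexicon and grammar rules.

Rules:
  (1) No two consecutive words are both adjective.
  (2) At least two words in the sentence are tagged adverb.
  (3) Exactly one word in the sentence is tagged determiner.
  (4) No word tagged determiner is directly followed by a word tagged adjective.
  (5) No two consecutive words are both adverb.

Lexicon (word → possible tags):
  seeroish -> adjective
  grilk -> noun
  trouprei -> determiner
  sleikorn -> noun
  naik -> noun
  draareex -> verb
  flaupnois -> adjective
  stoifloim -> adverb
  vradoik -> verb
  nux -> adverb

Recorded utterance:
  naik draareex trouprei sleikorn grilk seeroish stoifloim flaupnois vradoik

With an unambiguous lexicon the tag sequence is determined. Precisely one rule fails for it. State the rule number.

Fixed tagging: noun verb determiner noun noun adjective adverb adjective verb.
Applying the rules: R1 ok, R2 fails, R3 ok, R4 ok, R5 ok.
Only rule 2 fails.

2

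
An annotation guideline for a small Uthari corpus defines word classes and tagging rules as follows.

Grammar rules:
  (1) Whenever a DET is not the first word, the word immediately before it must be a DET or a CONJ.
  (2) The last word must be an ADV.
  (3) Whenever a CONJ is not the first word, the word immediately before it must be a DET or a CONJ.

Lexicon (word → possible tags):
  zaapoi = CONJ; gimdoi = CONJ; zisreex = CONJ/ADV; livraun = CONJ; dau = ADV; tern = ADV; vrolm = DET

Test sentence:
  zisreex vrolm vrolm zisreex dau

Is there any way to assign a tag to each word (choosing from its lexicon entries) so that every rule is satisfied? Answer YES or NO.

YES

Candidates per position — 1:zisreex {CONJ,ADV}; 2:vrolm {DET}; 3:vrolm {DET}; 4:zisreex {CONJ,ADV}; 5:dau {ADV}.
One satisfying assignment: CONJ DET DET ADV ADV.
Check: rule 1 ok; rule 2 ok; rule 3 ok.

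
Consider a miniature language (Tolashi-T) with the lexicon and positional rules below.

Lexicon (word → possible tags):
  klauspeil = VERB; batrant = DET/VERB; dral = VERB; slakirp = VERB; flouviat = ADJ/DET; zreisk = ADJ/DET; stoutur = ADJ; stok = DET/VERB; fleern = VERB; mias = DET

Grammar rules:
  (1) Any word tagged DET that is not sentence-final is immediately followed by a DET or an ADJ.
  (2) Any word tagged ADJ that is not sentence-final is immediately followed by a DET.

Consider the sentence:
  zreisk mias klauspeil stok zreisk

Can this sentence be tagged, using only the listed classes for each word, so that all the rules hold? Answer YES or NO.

Candidates per position — 1:zreisk {ADJ,DET}; 2:mias {DET}; 3:klauspeil {VERB}; 4:stok {DET,VERB}; 5:zreisk {ADJ,DET}.
Rule 1 cannot be satisfied by any choice of tags from the lexicon.
So there is no consistent tagging.

NO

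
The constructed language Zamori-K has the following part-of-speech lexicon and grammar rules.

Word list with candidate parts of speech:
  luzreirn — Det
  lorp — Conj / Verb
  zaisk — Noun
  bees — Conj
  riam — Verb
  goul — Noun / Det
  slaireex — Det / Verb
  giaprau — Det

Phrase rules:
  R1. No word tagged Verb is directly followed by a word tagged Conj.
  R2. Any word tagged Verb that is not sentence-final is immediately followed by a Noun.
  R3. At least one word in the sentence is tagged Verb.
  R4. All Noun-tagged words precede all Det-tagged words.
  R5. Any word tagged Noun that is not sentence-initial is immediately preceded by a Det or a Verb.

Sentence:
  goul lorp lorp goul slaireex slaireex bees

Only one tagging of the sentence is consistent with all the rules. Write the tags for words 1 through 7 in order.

Noun Conj Verb Noun Det Det Conj

Candidates per position — 1:goul {Noun,Det}; 2:lorp {Conj,Verb}; 3:lorp {Conj,Verb}; 4:goul {Noun,Det}; 5:slaireex {Det,Verb}; 6:slaireex {Det,Verb}; 7:bees {Conj}.
Word 2 cannot be Verb — rule 2 would then fail for every completion. It is Conj.
Word 5 cannot be Verb — rule 2 would then fail for every completion. It is Det.
Word 6 cannot be Verb — rule 1 would then fail for every completion. It is Det.
Word 3 cannot be Conj — rule 3 would then fail for every completion. It is Verb.
Word 4 cannot be Det — rule 2 would then fail for every completion. It is Noun.
Word 1 cannot be Det — rule 4 would then fail for every completion. It is Noun.
The only consistent sequence is: Noun Conj Verb Noun Det Det Conj.
Rule-by-rule: rule 1 ok; rule 2 ok; rule 3 ok; rule 4 ok; rule 5 ok.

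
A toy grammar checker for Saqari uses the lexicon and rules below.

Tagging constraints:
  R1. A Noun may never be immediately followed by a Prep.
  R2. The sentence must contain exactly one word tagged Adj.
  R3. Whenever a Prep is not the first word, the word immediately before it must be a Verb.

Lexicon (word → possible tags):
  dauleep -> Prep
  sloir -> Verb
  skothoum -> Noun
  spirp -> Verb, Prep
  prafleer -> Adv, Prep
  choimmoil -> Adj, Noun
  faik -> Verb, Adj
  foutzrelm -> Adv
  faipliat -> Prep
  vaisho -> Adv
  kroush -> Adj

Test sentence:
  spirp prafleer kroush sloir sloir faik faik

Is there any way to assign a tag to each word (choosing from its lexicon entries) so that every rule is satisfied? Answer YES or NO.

YES

Candidates per position — 1:spirp {Verb,Prep}; 2:prafleer {Adv,Prep}; 3:kroush {Adj}; 4:sloir {Verb}; 5:sloir {Verb}; 6:faik {Verb,Adj}; 7:faik {Verb,Adj}.
One satisfying assignment: Prep Adv Adj Verb Verb Verb Verb.
Rule-by-rule: rule 1 holds; rule 2 holds; rule 3 holds.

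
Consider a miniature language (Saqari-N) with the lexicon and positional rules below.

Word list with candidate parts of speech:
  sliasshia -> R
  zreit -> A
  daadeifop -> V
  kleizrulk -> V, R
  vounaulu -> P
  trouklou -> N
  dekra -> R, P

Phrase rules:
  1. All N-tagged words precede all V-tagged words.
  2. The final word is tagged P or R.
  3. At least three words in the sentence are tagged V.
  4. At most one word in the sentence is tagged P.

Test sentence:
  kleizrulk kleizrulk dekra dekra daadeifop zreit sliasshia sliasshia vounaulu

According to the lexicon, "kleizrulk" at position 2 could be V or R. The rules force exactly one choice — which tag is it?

V

Candidates per position — 1:kleizrulk {V,R}; 2:kleizrulk {V,R}; 3:dekra {R,P}; 4:dekra {R,P}; 5:daadeifop {V}; 6:zreit {A}; 7:sliasshia {R}; 8:sliasshia {R}; 9:vounaulu {P}.
Position 1: R is ruled out by rule 3; that leaves V.
Position 2: R is ruled out by rule 3; that leaves V.
Position 3: P is ruled out by rule 4; that leaves R.
Position 4: P is ruled out by rule 4; that leaves R.
So the tagging must be: V V R R V A R R P.
Checking: rule 1 ✓; rule 2 ✓; rule 3 ✓; rule 4 ✓.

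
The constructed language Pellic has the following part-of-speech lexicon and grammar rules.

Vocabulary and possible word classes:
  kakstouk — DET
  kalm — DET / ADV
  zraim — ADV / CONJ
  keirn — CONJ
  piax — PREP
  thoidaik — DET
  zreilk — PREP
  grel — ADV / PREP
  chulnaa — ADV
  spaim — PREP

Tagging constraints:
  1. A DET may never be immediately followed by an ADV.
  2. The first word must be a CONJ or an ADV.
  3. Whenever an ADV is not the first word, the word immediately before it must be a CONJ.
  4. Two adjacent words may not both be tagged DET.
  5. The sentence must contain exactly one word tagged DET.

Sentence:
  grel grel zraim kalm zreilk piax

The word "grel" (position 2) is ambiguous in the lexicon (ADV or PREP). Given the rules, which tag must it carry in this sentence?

PREP

Candidates per position — 1:grel {ADV,PREP}; 2:grel {ADV,PREP}; 3:zraim {ADV,CONJ}; 4:kalm {DET,ADV}; 5:zreilk {PREP}; 6:piax {PREP}.
Position 1: tagging it PREP would leave rule 2 unsatisfiable, so it must be ADV.
Position 2: tagging it ADV would leave rule 3 unsatisfiable, so it must be PREP.
Position 3: tagging it ADV would leave rule 3 unsatisfiable, so it must be CONJ.
Position 4: tagging it ADV would leave rule 5 unsatisfiable, so it must be DET.
So the tagging must be: ADV PREP CONJ DET PREP PREP.
Verifying each rule — rule 1 ok; rule 2 ok; rule 3 ok; rule 4 ok; rule 5 ok.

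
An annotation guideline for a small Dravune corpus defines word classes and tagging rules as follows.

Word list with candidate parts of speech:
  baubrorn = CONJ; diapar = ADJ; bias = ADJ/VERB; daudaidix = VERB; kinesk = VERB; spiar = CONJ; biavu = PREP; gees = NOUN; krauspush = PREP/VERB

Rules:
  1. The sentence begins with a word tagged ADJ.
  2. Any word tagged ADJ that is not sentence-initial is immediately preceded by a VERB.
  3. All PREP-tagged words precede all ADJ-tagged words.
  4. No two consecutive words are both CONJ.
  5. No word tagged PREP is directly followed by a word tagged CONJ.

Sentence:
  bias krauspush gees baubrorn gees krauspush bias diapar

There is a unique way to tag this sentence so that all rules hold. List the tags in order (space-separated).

ADJ VERB NOUN CONJ NOUN VERB VERB ADJ

Candidates per position — 1:bias {ADJ,VERB}; 2:krauspush {PREP,VERB}; 3:gees {NOUN}; 4:baubrorn {CONJ}; 5:gees {NOUN}; 6:krauspush {PREP,VERB}; 7:bias {ADJ,VERB}; 8:diapar {ADJ}.
At position 1, choosing VERB makes rule 1 impossible to satisfy; hence ADJ.
At position 2, choosing PREP makes rule 3 impossible to satisfy; hence VERB.
At position 6, choosing PREP makes rule 3 impossible to satisfy; hence VERB.
At position 7, choosing ADJ makes rule 2 impossible to satisfy; hence VERB.
That leaves exactly one tagging: ADJ VERB NOUN CONJ NOUN VERB VERB ADJ.
Rule-by-rule: rule 1 ✓; rule 2 ✓; rule 3 ✓; rule 4 ✓; rule 5 ✓.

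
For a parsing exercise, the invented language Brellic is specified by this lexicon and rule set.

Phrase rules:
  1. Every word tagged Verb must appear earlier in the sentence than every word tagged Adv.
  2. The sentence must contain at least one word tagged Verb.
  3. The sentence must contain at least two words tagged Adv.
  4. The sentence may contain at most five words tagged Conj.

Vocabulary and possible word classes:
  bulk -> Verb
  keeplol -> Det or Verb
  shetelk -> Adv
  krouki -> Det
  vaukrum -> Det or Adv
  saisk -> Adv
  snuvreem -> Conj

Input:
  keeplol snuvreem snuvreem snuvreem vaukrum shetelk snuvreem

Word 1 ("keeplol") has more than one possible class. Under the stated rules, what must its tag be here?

Candidates per position — 1:keeplol {Det,Verb}; 2:snuvreem {Conj}; 3:snuvreem {Conj}; 4:snuvreem {Conj}; 5:vaukrum {Det,Adv}; 6:shetelk {Adv}; 7:snuvreem {Conj}.
Position 1: Det is ruled out by rule 2; that leaves Verb.
Position 5: Det is ruled out by rule 3; that leaves Adv.
That leaves exactly one tagging: Verb Conj Conj Conj Adv Adv Conj.
Check: rule 1 ok; rule 2 ok; rule 3 ok; rule 4 ok.

Verb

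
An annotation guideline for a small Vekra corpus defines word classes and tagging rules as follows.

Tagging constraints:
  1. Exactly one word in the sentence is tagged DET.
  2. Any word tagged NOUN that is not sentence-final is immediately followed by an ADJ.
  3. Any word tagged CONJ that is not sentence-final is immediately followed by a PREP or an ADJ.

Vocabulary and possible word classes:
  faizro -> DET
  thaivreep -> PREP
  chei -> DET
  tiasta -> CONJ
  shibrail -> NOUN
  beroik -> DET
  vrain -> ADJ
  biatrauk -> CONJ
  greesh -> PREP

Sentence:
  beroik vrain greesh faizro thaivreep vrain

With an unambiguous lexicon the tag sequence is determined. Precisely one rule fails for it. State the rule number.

Fixed tagging: DET ADJ PREP DET PREP ADJ.
Checking each rule: R1 fail, R2 pass, R3 pass.
Only rule 1 fails.

1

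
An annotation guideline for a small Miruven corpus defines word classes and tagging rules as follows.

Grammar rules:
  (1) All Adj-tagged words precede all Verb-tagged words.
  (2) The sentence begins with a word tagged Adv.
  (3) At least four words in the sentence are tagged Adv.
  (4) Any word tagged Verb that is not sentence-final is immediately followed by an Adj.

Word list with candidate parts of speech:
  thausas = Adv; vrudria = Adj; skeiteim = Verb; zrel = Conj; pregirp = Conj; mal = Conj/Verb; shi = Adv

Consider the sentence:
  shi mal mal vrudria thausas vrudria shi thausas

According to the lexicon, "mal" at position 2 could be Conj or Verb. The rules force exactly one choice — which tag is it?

Candidates per position — 1:shi {Adv}; 2:mal {Conj,Verb}; 3:mal {Conj,Verb}; 4:vrudria {Adj}; 5:thausas {Adv}; 6:vrudria {Adj}; 7:shi {Adv}; 8:thausas {Adv}.
If word 2 were Verb, no tagging could satisfy rule 1; so word 2 is Conj.
If word 3 were Verb, no tagging could satisfy rule 1; so word 3 is Conj.
The unique satisfying tagging is: Adv Conj Conj Adj Adv Adj Adv Adv.
Check: rule 1 satisfied; rule 2 satisfied; rule 3 satisfied; rule 4 satisfied.

Conj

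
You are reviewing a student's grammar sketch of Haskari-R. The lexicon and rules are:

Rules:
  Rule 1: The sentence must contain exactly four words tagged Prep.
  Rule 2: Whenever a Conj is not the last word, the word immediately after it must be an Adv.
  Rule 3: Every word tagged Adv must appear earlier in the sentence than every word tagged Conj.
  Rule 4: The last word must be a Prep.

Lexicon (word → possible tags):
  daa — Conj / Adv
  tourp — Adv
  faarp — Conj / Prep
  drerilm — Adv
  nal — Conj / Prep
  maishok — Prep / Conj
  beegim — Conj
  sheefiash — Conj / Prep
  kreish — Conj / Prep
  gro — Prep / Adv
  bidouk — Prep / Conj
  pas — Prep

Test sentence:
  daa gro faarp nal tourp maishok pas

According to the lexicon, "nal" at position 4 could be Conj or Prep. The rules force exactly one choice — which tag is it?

Prep

Candidates per position — 1:daa {Conj,Adv}; 2:gro {Prep,Adv}; 3:faarp {Conj,Prep}; 4:nal {Conj,Prep}; 5:tourp {Adv}; 6:maishok {Prep,Conj}; 7:pas {Prep}.
If word 1 were Conj, no tagging could satisfy rule 3; so word 1 is Adv.
If word 3 were Conj, no tagging could satisfy rule 2; so word 3 is Prep.
If word 4 were Conj, no tagging could satisfy rule 3; so word 4 is Prep.
If word 6 were Conj, no tagging could satisfy rule 2; so word 6 is Prep.
If word 2 were Prep, no tagging could satisfy rule 1; so word 2 is Adv.
That leaves exactly one tagging: Adv Adv Prep Prep Adv Prep Prep.
Check: rule 1 holds; rule 2 holds; rule 3 holds; rule 4 holds.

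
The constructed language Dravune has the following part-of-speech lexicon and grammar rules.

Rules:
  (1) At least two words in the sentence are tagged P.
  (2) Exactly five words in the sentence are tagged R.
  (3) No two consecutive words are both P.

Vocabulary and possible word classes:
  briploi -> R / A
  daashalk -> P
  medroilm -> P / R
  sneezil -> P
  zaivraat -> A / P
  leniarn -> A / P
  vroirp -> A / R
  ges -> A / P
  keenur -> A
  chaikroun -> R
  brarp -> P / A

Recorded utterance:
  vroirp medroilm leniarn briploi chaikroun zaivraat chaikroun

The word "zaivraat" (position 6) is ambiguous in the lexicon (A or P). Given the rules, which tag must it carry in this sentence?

P

Candidates per position — 1:vroirp {A,R}; 2:medroilm {P,R}; 3:leniarn {A,P}; 4:briploi {R,A}; 5:chaikroun {R}; 6:zaivraat {A,P}; 7:chaikroun {R}.
Position 1: A is ruled out by rule 2; that leaves R.
Position 2: P is ruled out by rule 2; that leaves R.
Position 3: A is ruled out by rule 1; that leaves P.
Position 4: A is ruled out by rule 2; that leaves R.
Position 6: A is ruled out by rule 1; that leaves P.
The unique satisfying tagging is: R R P R R P R.
Checking: rule 1 ✓; rule 2 ✓; rule 3 ✓.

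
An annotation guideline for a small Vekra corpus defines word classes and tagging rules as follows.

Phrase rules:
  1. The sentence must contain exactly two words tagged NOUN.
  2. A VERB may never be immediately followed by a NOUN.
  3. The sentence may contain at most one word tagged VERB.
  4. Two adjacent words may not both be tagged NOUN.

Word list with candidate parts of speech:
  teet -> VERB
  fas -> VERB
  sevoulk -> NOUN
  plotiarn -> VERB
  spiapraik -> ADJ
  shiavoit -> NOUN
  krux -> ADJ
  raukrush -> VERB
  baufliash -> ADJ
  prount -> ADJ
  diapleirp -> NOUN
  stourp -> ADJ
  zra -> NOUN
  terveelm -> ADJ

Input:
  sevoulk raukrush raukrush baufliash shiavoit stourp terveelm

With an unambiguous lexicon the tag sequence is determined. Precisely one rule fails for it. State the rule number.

3

Fixed tagging: NOUN VERB VERB ADJ NOUN ADJ ADJ.
Checking each rule: R1 ✓, R2 ✓, R3 ✗, R4 ✓.
Only rule 3 fails.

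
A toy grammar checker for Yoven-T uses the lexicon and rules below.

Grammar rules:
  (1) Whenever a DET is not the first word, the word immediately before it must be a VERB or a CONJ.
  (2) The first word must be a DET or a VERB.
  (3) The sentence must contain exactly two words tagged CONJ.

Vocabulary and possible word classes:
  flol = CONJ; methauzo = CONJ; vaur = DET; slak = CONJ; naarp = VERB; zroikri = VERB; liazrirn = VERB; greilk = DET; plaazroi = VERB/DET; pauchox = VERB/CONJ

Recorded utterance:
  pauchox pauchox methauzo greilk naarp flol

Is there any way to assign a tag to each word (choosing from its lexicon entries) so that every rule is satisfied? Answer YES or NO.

YES

Candidates per position — 1:pauchox {VERB,CONJ}; 2:pauchox {VERB,CONJ}; 3:methauzo {CONJ}; 4:greilk {DET}; 5:naarp {VERB}; 6:flol {CONJ}.
One satisfying assignment: VERB VERB CONJ DET VERB CONJ.
Rule-by-rule: rule 1 ✓; rule 2 ✓; rule 3 ✓.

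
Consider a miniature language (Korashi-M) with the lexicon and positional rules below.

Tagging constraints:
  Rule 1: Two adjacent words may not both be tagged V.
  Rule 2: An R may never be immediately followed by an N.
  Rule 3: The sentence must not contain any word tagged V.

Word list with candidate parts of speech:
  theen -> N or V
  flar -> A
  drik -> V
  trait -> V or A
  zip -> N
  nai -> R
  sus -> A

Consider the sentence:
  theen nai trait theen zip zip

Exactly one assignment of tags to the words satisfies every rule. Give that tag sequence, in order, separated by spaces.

N R A N N N

Candidates per position — 1:theen {N,V}; 2:nai {R}; 3:trait {V,A}; 4:theen {N,V}; 5:zip {N}; 6:zip {N}.
If word 1 were V, no tagging could satisfy rule 3; so word 1 is N.
If word 3 were V, no tagging could satisfy rule 3; so word 3 is A.
If word 4 were V, no tagging could satisfy rule 3; so word 4 is N.
The unique satisfying tagging is: N R A N N N.
Rule-by-rule: rule 1 ✓; rule 2 ✓; rule 3 ✓.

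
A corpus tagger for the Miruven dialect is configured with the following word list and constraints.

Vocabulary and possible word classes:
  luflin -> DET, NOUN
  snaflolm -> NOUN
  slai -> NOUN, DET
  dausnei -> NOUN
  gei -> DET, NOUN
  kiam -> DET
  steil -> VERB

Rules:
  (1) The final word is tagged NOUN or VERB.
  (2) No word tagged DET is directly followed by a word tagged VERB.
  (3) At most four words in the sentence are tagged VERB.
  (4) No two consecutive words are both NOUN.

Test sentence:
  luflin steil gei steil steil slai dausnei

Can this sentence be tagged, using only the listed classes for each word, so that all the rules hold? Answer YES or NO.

YES

Candidates per position — 1:luflin {DET,NOUN}; 2:steil {VERB}; 3:gei {DET,NOUN}; 4:steil {VERB}; 5:steil {VERB}; 6:slai {NOUN,DET}; 7:dausnei {NOUN}.
One satisfying assignment: NOUN VERB NOUN VERB VERB DET NOUN.
Verifying each rule — rule 1 ✓; rule 2 ✓; rule 3 ✓; rule 4 ✓.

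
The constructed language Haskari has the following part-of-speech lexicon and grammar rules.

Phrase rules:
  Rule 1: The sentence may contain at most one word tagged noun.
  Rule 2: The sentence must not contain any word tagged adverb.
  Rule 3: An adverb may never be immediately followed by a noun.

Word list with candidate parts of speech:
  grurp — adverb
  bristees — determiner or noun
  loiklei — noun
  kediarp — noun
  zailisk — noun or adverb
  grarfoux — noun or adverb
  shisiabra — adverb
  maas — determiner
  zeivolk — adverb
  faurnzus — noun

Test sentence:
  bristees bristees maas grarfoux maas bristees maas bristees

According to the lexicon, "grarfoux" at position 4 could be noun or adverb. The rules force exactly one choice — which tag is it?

noun

Candidates per position — 1:bristees {determiner,noun}; 2:bristees {determiner,noun}; 3:maas {determiner}; 4:grarfoux {noun,adverb}; 5:maas {determiner}; 6:bristees {determiner,noun}; 7:maas {determiner}; 8:bristees {determiner,noun}.
Position 4: tagging it adverb would leave rule 2 unsatisfiable, so it must be noun.
Position 6: tagging it noun would leave rule 1 unsatisfiable, so it must be determiner.
Position 8: tagging it noun would leave rule 1 unsatisfiable, so it must be determiner.
Position 1: tagging it noun would leave rule 1 unsatisfiable, so it must be determiner.
Position 2: tagging it noun would leave rule 1 unsatisfiable, so it must be determiner.
The unique satisfying tagging is: determiner determiner determiner noun determiner determiner determiner determiner.
Checking: rule 1 satisfied; rule 2 satisfied; rule 3 satisfied.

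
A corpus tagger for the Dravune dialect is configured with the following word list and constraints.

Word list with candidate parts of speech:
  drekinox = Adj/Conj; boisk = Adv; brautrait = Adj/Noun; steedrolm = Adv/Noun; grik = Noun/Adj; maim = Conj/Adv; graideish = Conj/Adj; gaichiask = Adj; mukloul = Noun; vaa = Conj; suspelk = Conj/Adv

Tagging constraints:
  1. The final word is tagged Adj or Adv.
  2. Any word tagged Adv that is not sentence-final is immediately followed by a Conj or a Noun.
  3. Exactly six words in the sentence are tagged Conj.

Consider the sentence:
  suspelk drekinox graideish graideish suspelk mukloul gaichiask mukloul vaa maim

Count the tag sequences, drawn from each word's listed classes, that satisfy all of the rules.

Candidates per position — 1:suspelk {Conj,Adv}; 2:drekinox {Adj,Conj}; 3:graideish {Conj,Adj}; 4:graideish {Conj,Adj}; 5:suspelk {Conj,Adv}; 6:mukloul {Noun}; 7:gaichiask {Adj}; 8:mukloul {Noun}; 9:vaa {Conj}; 10:maim {Conj,Adv}.
There are 64 candidate sequences in total.
The sequences that satisfy every rule: Conj Conj Conj Conj Conj Noun Adj Noun Conj Adv.
Count = 1.

1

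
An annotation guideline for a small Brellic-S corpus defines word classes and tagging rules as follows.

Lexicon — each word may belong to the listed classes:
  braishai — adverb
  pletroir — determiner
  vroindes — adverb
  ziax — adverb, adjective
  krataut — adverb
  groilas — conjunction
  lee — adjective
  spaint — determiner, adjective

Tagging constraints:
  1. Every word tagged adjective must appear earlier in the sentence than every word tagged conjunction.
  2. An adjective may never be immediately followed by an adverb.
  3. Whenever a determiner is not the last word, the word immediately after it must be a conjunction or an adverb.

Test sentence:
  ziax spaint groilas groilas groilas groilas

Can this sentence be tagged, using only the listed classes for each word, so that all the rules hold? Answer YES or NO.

Candidates per position — 1:ziax {adverb,adjective}; 2:spaint {determiner,adjective}; 3:groilas {conjunction}; 4:groilas {conjunction}; 5:groilas {conjunction}; 6:groilas {conjunction}.
One satisfying assignment: adverb adjective conjunction conjunction conjunction conjunction.
Check: rule 1 satisfied; rule 2 satisfied; rule 3 satisfied.

YES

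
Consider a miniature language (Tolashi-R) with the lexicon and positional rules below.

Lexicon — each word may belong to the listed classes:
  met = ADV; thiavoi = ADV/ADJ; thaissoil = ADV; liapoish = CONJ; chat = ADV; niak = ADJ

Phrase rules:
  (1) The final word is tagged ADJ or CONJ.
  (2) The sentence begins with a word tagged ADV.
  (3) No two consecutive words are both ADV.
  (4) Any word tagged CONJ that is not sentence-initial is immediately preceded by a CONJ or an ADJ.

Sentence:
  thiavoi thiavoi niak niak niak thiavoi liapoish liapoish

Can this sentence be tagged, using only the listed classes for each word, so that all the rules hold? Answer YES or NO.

Candidates per position — 1:thiavoi {ADV,ADJ}; 2:thiavoi {ADV,ADJ}; 3:niak {ADJ}; 4:niak {ADJ}; 5:niak {ADJ}; 6:thiavoi {ADV,ADJ}; 7:liapoish {CONJ}; 8:liapoish {CONJ}.
One satisfying assignment: ADV ADJ ADJ ADJ ADJ ADJ CONJ CONJ.
Rule-by-rule: rule 1 ✓; rule 2 ✓; rule 3 ✓; rule 4 ✓.

YES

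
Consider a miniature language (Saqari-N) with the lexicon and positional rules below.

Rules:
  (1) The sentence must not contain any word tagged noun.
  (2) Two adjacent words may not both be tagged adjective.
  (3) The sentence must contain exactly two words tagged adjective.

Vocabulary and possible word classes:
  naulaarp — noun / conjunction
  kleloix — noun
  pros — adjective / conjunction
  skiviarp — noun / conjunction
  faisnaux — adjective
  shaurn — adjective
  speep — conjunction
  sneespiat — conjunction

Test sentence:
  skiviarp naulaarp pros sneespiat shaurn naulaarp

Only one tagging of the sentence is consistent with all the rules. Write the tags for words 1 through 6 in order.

Candidates per position — 1:skiviarp {noun,conjunction}; 2:naulaarp {noun,conjunction}; 3:pros {adjective,conjunction}; 4:sneespiat {conjunction}; 5:shaurn {adjective}; 6:naulaarp {noun,conjunction}.
Word 1 cannot be noun — rule 1 would then fail for every completion. It is conjunction.
Word 2 cannot be noun — rule 1 would then fail for every completion. It is conjunction.
Word 3 cannot be conjunction — rule 3 would then fail for every completion. It is adjective.
Word 6 cannot be noun — rule 1 would then fail for every completion. It is conjunction.
The only consistent sequence is: conjunction conjunction adjective conjunction adjective conjunction.
Checking: rule 1 holds; rule 2 holds; rule 3 holds.

conjunction conjunction adjective conjunction adjective conjunction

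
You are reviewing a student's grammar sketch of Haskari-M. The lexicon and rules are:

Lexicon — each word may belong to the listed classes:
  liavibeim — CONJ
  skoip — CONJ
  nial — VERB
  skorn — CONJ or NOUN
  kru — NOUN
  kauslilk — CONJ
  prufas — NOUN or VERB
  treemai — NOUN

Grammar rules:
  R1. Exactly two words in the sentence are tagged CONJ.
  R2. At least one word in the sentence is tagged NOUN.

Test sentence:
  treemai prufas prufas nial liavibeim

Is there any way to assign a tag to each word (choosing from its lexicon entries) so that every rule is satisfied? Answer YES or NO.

NO

Candidates per position — 1:treemai {NOUN}; 2:prufas {NOUN,VERB}; 3:prufas {NOUN,VERB}; 4:nial {VERB}; 5:liavibeim {CONJ}.
Rule 1 cannot be satisfied by any choice of tags from the lexicon.
So there is no consistent tagging.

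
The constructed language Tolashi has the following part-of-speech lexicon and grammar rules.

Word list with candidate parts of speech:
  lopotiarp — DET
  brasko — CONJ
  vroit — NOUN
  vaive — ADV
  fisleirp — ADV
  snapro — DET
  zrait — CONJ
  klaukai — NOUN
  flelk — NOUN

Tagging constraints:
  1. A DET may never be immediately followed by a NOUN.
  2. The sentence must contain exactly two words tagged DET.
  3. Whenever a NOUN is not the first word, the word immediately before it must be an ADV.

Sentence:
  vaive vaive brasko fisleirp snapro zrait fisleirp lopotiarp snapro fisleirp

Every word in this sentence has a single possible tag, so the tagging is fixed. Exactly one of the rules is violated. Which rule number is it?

Fixed tagging: ADV ADV CONJ ADV DET CONJ ADV DET DET ADV.
Checking each rule: R1 pass, R2 fail, R3 pass.
Only rule 2 fails.

2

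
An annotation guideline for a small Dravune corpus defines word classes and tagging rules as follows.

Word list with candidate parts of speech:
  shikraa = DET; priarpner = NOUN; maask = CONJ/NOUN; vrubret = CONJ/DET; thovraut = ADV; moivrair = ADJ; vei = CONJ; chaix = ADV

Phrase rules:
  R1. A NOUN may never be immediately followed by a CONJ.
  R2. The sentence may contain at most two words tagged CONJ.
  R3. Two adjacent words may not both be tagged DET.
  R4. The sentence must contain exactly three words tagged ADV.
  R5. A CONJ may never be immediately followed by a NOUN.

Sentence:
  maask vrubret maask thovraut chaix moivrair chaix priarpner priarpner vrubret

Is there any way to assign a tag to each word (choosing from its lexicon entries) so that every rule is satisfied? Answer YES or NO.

YES

Candidates per position — 1:maask {CONJ,NOUN}; 2:vrubret {CONJ,DET}; 3:maask {CONJ,NOUN}; 4:thovraut {ADV}; 5:chaix {ADV}; 6:moivrair {ADJ}; 7:chaix {ADV}; 8:priarpner {NOUN}; 9:priarpner {NOUN}; 10:vrubret {CONJ,DET}.
One satisfying assignment: NOUN DET NOUN ADV ADV ADJ ADV NOUN NOUN DET.
Checking: rule 1 satisfied; rule 2 satisfied; rule 3 satisfied; rule 4 satisfied; rule 5 satisfied.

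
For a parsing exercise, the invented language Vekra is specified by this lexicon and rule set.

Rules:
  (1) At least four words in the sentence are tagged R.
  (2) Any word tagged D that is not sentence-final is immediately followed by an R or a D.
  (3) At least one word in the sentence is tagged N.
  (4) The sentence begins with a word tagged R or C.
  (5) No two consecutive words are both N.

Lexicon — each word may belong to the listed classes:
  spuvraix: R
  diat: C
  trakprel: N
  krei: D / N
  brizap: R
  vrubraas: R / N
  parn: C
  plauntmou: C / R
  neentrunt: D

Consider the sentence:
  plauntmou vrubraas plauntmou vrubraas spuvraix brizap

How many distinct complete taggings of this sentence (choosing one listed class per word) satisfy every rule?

Candidates per position — 1:plauntmou {C,R}; 2:vrubraas {R,N}; 3:plauntmou {C,R}; 4:vrubraas {R,N}; 5:spuvraix {R}; 6:brizap {R}.
There are 16 candidate sequences in total.
Checking each against the rules leaves 7 sequences.
Count = 7.

7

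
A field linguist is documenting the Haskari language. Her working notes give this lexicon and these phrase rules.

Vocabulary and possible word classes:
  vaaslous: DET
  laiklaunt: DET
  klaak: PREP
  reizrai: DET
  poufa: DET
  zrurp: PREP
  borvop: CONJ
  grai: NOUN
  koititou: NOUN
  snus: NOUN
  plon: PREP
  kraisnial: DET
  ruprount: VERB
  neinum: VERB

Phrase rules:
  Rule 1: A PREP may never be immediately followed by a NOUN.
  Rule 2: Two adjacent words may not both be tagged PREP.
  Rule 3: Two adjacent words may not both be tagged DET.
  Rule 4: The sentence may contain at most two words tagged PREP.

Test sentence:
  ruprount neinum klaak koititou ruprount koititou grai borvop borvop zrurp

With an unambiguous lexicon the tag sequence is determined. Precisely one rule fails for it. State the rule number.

1

Fixed tagging: VERB VERB PREP NOUN VERB NOUN NOUN CONJ CONJ PREP.
Rule check: R1 violated, R2 holds, R3 holds, R4 holds.
Only rule 1 fails.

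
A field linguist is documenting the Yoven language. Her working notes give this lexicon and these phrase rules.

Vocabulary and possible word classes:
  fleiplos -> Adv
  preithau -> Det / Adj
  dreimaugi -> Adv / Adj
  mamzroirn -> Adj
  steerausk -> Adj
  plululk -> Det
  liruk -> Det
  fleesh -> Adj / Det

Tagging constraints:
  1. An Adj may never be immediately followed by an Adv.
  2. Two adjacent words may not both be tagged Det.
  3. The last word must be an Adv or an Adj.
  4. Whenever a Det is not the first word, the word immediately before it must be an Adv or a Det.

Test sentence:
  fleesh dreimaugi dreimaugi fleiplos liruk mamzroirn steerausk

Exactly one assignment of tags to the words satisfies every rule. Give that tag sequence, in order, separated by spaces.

Candidates per position — 1:fleesh {Adj,Det}; 2:dreimaugi {Adv,Adj}; 3:dreimaugi {Adv,Adj}; 4:fleiplos {Adv}; 5:liruk {Det}; 6:mamzroirn {Adj}; 7:steerausk {Adj}.
If word 1 were Adj, no tagging could satisfy rule 1; so word 1 is Det.
If word 2 were Adj, no tagging could satisfy rule 1; so word 2 is Adv.
If word 3 were Adj, no tagging could satisfy rule 1; so word 3 is Adv.
So the tagging must be: Det Adv Adv Adv Det Adj Adj.
Rule-by-rule: rule 1 ok; rule 2 ok; rule 3 ok; rule 4 ok.

Det Adv Adv Adv Det Adj Adj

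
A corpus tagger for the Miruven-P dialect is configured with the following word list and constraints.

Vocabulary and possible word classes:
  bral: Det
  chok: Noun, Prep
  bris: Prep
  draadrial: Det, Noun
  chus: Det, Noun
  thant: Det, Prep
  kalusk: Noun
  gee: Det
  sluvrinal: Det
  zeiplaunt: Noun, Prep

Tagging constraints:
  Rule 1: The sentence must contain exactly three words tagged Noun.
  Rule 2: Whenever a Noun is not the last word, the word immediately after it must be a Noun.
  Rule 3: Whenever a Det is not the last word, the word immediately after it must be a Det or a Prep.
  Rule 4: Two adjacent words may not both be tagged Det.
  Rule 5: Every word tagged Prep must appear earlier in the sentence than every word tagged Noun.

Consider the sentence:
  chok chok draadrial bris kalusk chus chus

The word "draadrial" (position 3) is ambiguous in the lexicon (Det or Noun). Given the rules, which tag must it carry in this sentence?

Candidates per position — 1:chok {Noun,Prep}; 2:chok {Noun,Prep}; 3:draadrial {Det,Noun}; 4:bris {Prep}; 5:kalusk {Noun}; 6:chus {Det,Noun}; 7:chus {Det,Noun}.
Position 1: tagging it Noun would leave rule 2 unsatisfiable, so it must be Prep.
Position 2: tagging it Noun would leave rule 2 unsatisfiable, so it must be Prep.
Position 3: tagging it Noun would leave rule 2 unsatisfiable, so it must be Det.
Position 6: tagging it Det would leave rule 1 unsatisfiable, so it must be Noun.
Position 7: tagging it Det would leave rule 1 unsatisfiable, so it must be Noun.
That leaves exactly one tagging: Prep Prep Det Prep Noun Noun Noun.
Check: rule 1 satisfied; rule 2 satisfied; rule 3 satisfied; rule 4 satisfied; rule 5 satisfied.

Det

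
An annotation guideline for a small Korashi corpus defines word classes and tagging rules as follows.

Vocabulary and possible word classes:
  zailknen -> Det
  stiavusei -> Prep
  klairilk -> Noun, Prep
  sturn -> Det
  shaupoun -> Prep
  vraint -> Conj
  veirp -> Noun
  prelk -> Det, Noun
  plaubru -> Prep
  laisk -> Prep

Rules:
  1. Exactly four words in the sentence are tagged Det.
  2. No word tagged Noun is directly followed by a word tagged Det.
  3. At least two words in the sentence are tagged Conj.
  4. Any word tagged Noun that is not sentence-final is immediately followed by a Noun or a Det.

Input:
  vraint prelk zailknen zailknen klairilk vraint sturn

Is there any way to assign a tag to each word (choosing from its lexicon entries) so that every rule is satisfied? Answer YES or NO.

YES

Candidates per position — 1:vraint {Conj}; 2:prelk {Det,Noun}; 3:zailknen {Det}; 4:zailknen {Det}; 5:klairilk {Noun,Prep}; 6:vraint {Conj}; 7:sturn {Det}.
One satisfying assignment: Conj Det Det Det Prep Conj Det.
Check: rule 1 ok; rule 2 ok; rule 3 ok; rule 4 ok.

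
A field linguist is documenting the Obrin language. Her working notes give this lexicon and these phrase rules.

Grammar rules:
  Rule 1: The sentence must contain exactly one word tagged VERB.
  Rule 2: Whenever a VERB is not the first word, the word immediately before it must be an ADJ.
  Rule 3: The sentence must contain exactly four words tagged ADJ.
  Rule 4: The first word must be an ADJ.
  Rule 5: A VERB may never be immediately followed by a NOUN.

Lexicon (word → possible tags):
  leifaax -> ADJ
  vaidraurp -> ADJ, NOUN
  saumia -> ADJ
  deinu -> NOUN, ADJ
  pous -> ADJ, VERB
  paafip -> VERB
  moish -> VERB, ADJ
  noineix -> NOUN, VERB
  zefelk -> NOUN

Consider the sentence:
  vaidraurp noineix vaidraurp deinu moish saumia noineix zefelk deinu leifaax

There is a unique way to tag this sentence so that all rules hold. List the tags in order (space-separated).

ADJ NOUN NOUN ADJ VERB ADJ NOUN NOUN NOUN ADJ

Candidates per position — 1:vaidraurp {ADJ,NOUN}; 2:noineix {NOUN,VERB}; 3:vaidraurp {ADJ,NOUN}; 4:deinu {NOUN,ADJ}; 5:moish {VERB,ADJ}; 6:saumia {ADJ}; 7:noineix {NOUN,VERB}; 8:zefelk {NOUN}; 9:deinu {NOUN,ADJ}; 10:leifaax {ADJ}.
Position 1: NOUN is ruled out by rule 4; that leaves ADJ.
Position 7: VERB is ruled out by rule 5; that leaves NOUN.
The remaining ambiguous positions (2, 3, 4, 5, 9) are resolved jointly — only one combination satisfies every rule.
The unique satisfying tagging is: ADJ NOUN NOUN ADJ VERB ADJ NOUN NOUN NOUN ADJ.
Checking: rule 1 satisfied; rule 2 satisfied; rule 3 satisfied; rule 4 satisfied; rule 5 satisfied.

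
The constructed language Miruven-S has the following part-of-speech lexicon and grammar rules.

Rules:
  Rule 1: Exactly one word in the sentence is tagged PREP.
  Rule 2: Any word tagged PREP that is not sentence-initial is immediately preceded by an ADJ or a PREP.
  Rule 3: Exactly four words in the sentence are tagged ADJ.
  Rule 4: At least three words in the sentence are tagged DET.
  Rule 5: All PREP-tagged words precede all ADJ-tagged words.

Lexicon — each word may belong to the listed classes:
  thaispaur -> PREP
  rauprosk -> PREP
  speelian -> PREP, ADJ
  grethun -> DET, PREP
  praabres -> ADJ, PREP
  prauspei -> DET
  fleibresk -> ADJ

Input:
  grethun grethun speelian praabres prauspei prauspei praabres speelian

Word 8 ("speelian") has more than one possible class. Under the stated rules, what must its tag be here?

Candidates per position — 1:grethun {DET,PREP}; 2:grethun {DET,PREP}; 3:speelian {PREP,ADJ}; 4:praabres {ADJ,PREP}; 5:prauspei {DET}; 6:prauspei {DET}; 7:praabres {ADJ,PREP}; 8:speelian {PREP,ADJ}.
Position 3: PREP is ruled out by rule 3; that leaves ADJ.
Position 4: PREP is ruled out by rule 3; that leaves ADJ.
Position 7: PREP is ruled out by rule 2; that leaves ADJ.
Position 8: PREP is ruled out by rule 3; that leaves ADJ.
The remaining ambiguous positions (1, 2) are resolved jointly — only one combination satisfies every rule.
That leaves exactly one tagging: PREP DET ADJ ADJ DET DET ADJ ADJ.
Check: rule 1 satisfied; rule 2 satisfied; rule 3 satisfied; rule 4 satisfied; rule 5 satisfied.

ADJ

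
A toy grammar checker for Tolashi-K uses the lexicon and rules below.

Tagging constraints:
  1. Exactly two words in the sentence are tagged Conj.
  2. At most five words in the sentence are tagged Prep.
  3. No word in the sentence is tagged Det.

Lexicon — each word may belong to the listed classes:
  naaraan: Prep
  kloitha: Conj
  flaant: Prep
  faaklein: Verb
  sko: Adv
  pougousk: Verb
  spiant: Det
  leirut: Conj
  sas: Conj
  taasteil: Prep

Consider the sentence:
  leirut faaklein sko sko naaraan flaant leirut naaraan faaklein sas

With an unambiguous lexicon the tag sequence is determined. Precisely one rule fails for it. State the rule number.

1

Fixed tagging: Conj Verb Adv Adv Prep Prep Conj Prep Verb Conj.
Rule check: R1 violated, R2 holds, R3 holds.
Only rule 1 fails.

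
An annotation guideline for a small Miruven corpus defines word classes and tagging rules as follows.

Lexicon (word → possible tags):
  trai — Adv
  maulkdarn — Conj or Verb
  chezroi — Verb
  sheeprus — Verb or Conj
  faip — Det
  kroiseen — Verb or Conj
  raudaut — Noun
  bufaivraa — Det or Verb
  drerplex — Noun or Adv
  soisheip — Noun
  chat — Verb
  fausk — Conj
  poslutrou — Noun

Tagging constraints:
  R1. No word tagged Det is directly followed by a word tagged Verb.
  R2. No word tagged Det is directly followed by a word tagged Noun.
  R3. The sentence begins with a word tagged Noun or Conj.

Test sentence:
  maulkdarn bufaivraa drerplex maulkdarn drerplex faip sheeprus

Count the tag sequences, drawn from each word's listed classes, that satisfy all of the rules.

Candidates per position — 1:maulkdarn {Conj,Verb}; 2:bufaivraa {Det,Verb}; 3:drerplex {Noun,Adv}; 4:maulkdarn {Conj,Verb}; 5:drerplex {Noun,Adv}; 6:faip {Det}; 7:sheeprus {Verb,Conj}.
There are 64 candidate sequences in total.
Checking each against the rules leaves 12 sequences.
Count = 12.

12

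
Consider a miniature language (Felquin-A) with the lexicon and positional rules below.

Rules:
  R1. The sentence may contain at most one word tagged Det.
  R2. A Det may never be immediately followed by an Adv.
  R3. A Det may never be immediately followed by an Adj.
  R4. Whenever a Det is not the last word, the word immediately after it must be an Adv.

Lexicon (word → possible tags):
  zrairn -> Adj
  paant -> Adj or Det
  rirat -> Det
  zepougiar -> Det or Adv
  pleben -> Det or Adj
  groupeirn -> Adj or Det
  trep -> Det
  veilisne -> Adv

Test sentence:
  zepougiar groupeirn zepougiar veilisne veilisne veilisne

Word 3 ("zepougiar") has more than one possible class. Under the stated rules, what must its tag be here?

Candidates per position — 1:zepougiar {Det,Adv}; 2:groupeirn {Adj,Det}; 3:zepougiar {Det,Adv}; 4:veilisne {Adv}; 5:veilisne {Adv}; 6:veilisne {Adv}.
At position 1, choosing Det makes rule 4 impossible to satisfy; hence Adv.
At position 2, choosing Det makes rule 2 impossible to satisfy; hence Adj.
At position 3, choosing Det makes rule 2 impossible to satisfy; hence Adv.
That leaves exactly one tagging: Adv Adj Adv Adv Adv Adv.
Rule-by-rule: rule 1 holds; rule 2 holds; rule 3 holds; rule 4 holds.

Adv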